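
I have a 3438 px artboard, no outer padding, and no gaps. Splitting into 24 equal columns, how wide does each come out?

143.25 px

With no gaps, each column is 3438/24 = 143.25 px.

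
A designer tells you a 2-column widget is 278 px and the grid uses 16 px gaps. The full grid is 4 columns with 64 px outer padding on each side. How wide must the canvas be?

278 − 1·16 = 262; ÷2 gives c = 131 px.
Total width: 2·64 + 4·131 + 3·16 = 700 px.

700 px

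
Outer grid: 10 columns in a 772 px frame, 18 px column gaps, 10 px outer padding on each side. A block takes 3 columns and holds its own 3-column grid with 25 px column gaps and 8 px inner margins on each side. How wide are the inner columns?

49 px

Subtract both margins: 772 − 2·10 = 752 px.
10c + 9·18 = 752 → 10c = 590 → c = 59 px.
3-column span = 3·59 + 2·18 = 213 px.
Inner content = 213 − 2·8 = 197 px.
3 columns + 2 column gaps: 3d + 2·25 = 197.
3d = 197 − 50 = 147, so d = 49 px.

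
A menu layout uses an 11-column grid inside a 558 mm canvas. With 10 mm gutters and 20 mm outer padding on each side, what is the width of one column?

Subtract both margins: 558 − 2·20 = 518 mm.
Subtracting 10 gutters of 10 leaves 418 for 11 columns, so c = 38 mm.

38 mm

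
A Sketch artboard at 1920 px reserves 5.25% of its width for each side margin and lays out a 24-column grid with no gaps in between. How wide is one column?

71.6 px

Each margin = 5.25% of 1920 = 100.8 px; content = 1920 − 2·100.8 = 1718.4 px.
24c = 1718.4 → c = 71.6 px.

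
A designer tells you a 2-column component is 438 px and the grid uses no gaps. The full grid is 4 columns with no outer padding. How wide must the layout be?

876 px

438 / 2 = 219 px per column.
Summing: 876 = 876 px.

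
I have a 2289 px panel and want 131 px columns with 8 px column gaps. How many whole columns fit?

Each extra column adds 131 + 8 = 139 px.
(2289 + 8) / 139 = 16.53, so 16 columns fit.

16 columns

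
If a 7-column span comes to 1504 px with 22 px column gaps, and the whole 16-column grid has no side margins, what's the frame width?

3466 px

7 columns + 6 column gaps: 7c + 6·22 = 1504.
7c = 1504 − 132 = 1372, so c = 196 px.
Total width: 16·196 + 15·22 = 3466 px.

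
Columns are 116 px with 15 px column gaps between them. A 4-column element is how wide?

4 columns plus 3 column gaps: 464 + 45 = 509 px.

509 px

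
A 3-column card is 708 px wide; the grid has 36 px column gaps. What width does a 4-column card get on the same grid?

3c + 2·36 = 708 → 3c = 636 → c = 212 px.
4-column span = 4·212 + 3·36 = 956 px.

956 px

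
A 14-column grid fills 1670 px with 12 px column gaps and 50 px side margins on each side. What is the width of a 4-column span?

Inside the margins: 1670 − 100 = 1570 px.
14c + 13·12 = 1570 → 14c = 1414 → c = 101 px.
4-column span = 4·101 + 3·12 = 440 px.

440 px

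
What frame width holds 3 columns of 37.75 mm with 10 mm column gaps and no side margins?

133.25 mm

Total width: 3·37.75 + 2·10 = 133.25 mm.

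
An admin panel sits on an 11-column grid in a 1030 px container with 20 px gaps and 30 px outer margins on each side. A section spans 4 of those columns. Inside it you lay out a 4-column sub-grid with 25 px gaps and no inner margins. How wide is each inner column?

Subtract both margins: 1030 − 2·30 = 970 px.
Subtracting 10 gaps of 20 leaves 770 for 11 columns, so c = 70 px.
4 columns plus 3 gaps: 280 + 60 = 340 px.
Subtracting 3 gaps of 25 leaves 265 for 4 columns, so d = 66.25 px.

66.25 px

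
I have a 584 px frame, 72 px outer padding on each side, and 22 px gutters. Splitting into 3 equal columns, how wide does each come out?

132 px

Content width = 584 − 2·72 = 440 px.
3 columns + 2 gutters: 3c + 2·22 = 440.
3c = 440 − 44 = 396, so c = 132 px.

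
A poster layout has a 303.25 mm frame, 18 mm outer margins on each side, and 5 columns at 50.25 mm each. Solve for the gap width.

4 mm

Subtract both margins: 303.25 − 2·18 = 267.25 mm.
5 columns take 5·50.25 = 251.25 mm; remaining 16 splits into 4 gaps.
g = 16 / 4 = 4 mm.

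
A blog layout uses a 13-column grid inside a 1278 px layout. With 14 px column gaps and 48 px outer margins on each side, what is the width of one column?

Inside the margins: 1278 − 96 = 1182 px.
Subtracting 12 column gaps of 14 leaves 1014 for 13 columns, so c = 78 px.

78 px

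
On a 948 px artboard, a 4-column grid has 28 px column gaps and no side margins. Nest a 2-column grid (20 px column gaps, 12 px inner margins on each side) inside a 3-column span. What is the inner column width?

330 px

4c + 3·28 = 948 → 4c = 864 → c = 216 px.
3-column span = 3·216 + 2·28 = 704 px.
Inner content = 704 − 2·12 = 680 px.
2d + 1·20 = 680 → 2d = 660 → d = 330 px.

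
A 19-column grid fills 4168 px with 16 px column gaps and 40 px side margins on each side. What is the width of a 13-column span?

Content width = 4168 − 2·40 = 4088 px.
Subtracting 18 column gaps of 16 leaves 3800 for 19 columns, so c = 200 px.
13 columns plus 12 column gaps: 2600 + 192 = 2792 px.

2792 px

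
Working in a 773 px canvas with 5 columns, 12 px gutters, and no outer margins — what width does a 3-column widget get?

459 px

Subtracting 4 gutters of 12 leaves 725 for 5 columns, so c = 145 px.
3 columns plus 2 gutters: 435 + 24 = 459 px.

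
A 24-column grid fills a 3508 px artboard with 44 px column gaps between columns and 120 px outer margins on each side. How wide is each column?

94 px

Subtract both margins: 3508 − 2·120 = 3268 px.
3268 − 23·44 = 2256; ÷24 gives c = 94 px.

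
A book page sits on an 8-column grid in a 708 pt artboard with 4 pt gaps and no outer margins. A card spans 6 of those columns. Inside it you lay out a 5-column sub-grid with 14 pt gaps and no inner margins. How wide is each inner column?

8c + 7·4 = 708 → 8c = 680 → c = 85 pt.
6 columns plus 5 gaps: 510 + 20 = 530 pt.
5d + 4·14 = 530 → 5d = 474 → d = 94.8 pt.

94.8 pt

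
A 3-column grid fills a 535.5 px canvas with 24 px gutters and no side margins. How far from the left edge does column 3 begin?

373 px

535.5 − 2·24 = 487.5; ÷3 gives c = 162.5 px.
No margin, so column 3 starts at 2·(column + gutter) = 2·186.5 = 373 px.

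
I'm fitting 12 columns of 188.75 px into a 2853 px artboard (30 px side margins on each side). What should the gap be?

48 px

Take off 60 px of margins, leaving 2793 px.
12 columns take 12·188.75 = 2265 px; remaining 528 splits into 11 gaps.
g = 528 / 11 = 48 px.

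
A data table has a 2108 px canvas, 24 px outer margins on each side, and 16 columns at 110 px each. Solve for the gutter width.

Subtract both margins: 2108 − 2·24 = 2060 px.
Columns use 1760 px, leaving 300 px across 15 gutters = 20 px each.

20 px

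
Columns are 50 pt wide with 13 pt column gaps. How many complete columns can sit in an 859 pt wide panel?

Each extra column adds 50 + 13 = 63 pt.
(859 + 13) / 63 = 13.84, so 13 columns fit.

13 columns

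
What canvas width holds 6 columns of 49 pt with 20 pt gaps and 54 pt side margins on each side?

502 pt

Canvas = 2·54 + 6·49 + 5·20 = 108 + 294 + 100 = 502 pt.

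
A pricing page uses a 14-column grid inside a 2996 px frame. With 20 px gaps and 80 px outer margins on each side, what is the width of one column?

Take off 160 px of margins, leaving 2836 px.
2836 − 13·20 = 2576; ÷14 gives c = 184 px.

184 px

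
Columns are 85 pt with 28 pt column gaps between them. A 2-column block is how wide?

Span of 2: 2·85 + 1·28 = 170 + 28 = 198 pt.

198 pt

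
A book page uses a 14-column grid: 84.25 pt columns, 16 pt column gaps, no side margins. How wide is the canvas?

1387.5 pt

Canvas = 14·84.25 + 13·16 = 1179.5 + 208 = 1387.5 pt.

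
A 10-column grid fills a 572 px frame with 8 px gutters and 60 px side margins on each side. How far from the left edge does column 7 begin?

336 px

Inside the margins: 572 − 120 = 452 px.
10 columns + 9 gutters: 10c + 9·8 = 452.
10c = 452 − 72 = 380, so c = 38 px.
Column 7 starts at margin + 6·(column + gutter) = 60 + 6·46 = 336 px.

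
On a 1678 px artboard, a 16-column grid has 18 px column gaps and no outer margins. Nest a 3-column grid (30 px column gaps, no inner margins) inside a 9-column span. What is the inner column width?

Subtracting 15 column gaps of 18 leaves 1408 for 16 columns, so c = 88 px.
9-column span = 9·88 + 8·18 = 936 px.
3d + 2·30 = 936 → 3d = 876 → d = 292 px.

292 px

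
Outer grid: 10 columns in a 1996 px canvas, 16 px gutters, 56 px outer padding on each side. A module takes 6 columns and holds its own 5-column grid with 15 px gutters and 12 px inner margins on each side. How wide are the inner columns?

Outer content = 1996 − 2·56 = 1884 px.
10 columns + 9 gutters: 10c + 9·16 = 1884.
10c = 1884 − 144 = 1740, so c = 174 px.
6-column span = 6·174 + 5·16 = 1124 px.
Inner content = 1124 − 2·12 = 1100 px.
Subtracting 4 gutters of 15 leaves 1040 for 5 columns, so d = 208 px.

208 px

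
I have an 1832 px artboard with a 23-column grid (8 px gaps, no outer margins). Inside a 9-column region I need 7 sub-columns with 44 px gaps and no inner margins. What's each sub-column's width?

Subtracting 22 gaps of 8 leaves 1656 for 23 columns, so c = 72 px.
Span of 9: 9·72 + 8·8 = 648 + 64 = 712 px.
7 columns + 6 gaps: 7d + 6·44 = 712.
7d = 712 − 264 = 448, so d = 64 px.

64 px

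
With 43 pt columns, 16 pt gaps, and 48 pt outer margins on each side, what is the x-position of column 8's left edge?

Each column+gutter stride is 59 pt; 7 of them past the 48 pt margin is 48 + 413 = 461 pt.

461 pt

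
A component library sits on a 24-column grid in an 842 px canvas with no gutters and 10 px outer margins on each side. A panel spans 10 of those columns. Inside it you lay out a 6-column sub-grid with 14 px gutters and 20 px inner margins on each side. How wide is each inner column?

38.75 px

Outer content = 842 − 2·10 = 822 px.
822 / 24 = 34.25 px per column.
10-column span = 10·34.25 = 342.5 px.
Inner content = 342.5 − 2·20 = 302.5 px.
302.5 − 5·14 = 232.5; ÷6 gives d = 38.75 px.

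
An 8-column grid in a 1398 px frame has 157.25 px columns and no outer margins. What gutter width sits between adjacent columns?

8 columns take 8·157.25 = 1258 px; remaining 140 splits into 7 gutters.
g = 140 / 7 = 20 px.

20 px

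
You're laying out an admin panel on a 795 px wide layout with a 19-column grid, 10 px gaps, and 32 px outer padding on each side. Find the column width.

29 px

Take off 64 px of margins, leaving 731 px.
19c + 18·10 = 731 → 19c = 551 → c = 29 px.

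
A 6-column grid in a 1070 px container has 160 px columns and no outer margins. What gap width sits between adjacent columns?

6 columns take 6·160 = 960 px; remaining 110 splits into 5 gaps.
g = 110 / 5 = 22 px.

22 px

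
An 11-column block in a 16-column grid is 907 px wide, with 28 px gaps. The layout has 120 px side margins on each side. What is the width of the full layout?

907 − 10·28 = 627; ÷11 gives c = 57 px.
Adding margins, columns and gutters: 240 + 912 + 420 = 1572 px.

1572 px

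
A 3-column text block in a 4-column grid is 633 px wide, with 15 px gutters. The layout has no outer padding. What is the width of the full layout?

849 px

Subtracting 2 gutters of 15 leaves 603 for 3 columns, so c = 201 px.
Layout = 4·201 + 3·15 = 804 + 45 = 849 px.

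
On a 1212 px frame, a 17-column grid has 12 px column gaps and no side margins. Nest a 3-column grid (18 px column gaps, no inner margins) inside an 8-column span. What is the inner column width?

17 columns + 16 column gaps: 17c + 16·12 = 1212.
17c = 1212 − 192 = 1020, so c = 60 px.
8-column span = 8·60 + 7·12 = 564 px.
564 − 2·18 = 528; ÷3 gives d = 176 px.

176 px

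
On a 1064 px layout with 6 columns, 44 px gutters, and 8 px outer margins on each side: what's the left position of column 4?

Inside the margins: 1064 − 16 = 1048 px.
6 columns + 5 gutters: 6c + 5·44 = 1048.
6c = 1048 − 220 = 828, so c = 138 px.
Each column+gutter stride is 182 px; 3 of them past the 8 px margin is 8 + 546 = 554 px.

554 px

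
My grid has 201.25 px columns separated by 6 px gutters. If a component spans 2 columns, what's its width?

408.5 px

Span of 2: 2·201.25 + 1·6 = 402.5 + 6 = 408.5 px.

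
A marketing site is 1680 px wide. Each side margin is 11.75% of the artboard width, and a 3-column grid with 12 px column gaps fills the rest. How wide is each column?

Each margin = 11.75% of 1680 = 197.4 px; content = 1680 − 2·197.4 = 1285.2 px.
1285.2 − 2·12 = 1261.2; ÷3 gives c = 420.4 px.

420.4 px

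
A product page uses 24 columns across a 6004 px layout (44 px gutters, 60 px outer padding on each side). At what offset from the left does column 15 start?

Take off 120 px of margins, leaving 5884 px.
24 columns + 23 gutters: 24c + 23·44 = 5884.
24c = 5884 − 1012 = 4872, so c = 203 px.
Column 15 starts at margin + 14·(column + gutter) = 60 + 14·247 = 3518 px.

3518 px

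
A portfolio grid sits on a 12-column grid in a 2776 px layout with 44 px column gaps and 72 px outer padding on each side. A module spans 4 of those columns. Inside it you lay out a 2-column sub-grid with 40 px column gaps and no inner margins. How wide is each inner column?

404 px

Outer content = 2776 − 2·72 = 2632 px.
Subtracting 11 column gaps of 44 leaves 2148 for 12 columns, so c = 179 px.
4-column span = 4·179 + 3·44 = 848 px.
848 − 1·40 = 808; ÷2 gives d = 404 px.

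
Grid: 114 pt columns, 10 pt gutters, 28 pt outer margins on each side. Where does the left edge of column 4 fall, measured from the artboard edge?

Before column 4: the margin + 3 columns + 3 gutters.
Offset = 28 + 3·(114 + 10) = 28 + 372 = 400 pt.

400 pt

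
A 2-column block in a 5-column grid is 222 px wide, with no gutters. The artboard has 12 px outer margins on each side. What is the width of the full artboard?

222 / 2 = 111 px per column.
Artboard = 2·12 + 5·111 = 24 + 555 = 579 px.

579 px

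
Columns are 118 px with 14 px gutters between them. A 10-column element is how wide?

1306 px

10 columns plus 9 gutters: 1180 + 126 = 1306 px.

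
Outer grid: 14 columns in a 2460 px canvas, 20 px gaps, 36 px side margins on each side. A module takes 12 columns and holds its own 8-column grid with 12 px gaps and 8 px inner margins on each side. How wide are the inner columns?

243 px

Take off 72 px of margins, leaving 2388 px.
2388 − 13·20 = 2128; ÷14 gives c = 152 px.
12 columns plus 11 gaps: 1824 + 220 = 2044 px.
Inner content = 2044 − 2·8 = 2028 px.
Subtracting 7 gaps of 12 leaves 1944 for 8 columns, so d = 243 px.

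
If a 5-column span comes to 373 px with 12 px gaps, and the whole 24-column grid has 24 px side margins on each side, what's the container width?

5 columns + 4 gaps: 5c + 4·12 = 373.
5c = 373 − 48 = 325, so c = 65 px.
Adding margins, columns and gutters: 48 + 1560 + 276 = 1884 px.

1884 px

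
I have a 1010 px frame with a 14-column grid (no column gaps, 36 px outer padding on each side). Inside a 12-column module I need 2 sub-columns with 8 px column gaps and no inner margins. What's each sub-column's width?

398 px

Take off 72 px of margins, leaving 938 px.
14c = 938 → c = 67 px.
12-column span = 12·67 = 804 px.
2 columns + 1 column gap: 2d + 1·8 = 804.
2d = 804 − 8 = 796, so d = 398 px.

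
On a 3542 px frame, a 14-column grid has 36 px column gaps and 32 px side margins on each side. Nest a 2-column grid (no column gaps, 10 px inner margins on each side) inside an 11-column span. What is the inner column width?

1352.5 px

Subtract both margins: 3542 − 2·32 = 3478 px.
14 columns + 13 column gaps: 14c + 13·36 = 3478.
14c = 3478 − 468 = 3010, so c = 215 px.
11-column span = 11·215 + 10·36 = 2725 px.
Inner content = 2725 − 2·10 = 2705 px.
2705 / 2 = 1352.5 px per column.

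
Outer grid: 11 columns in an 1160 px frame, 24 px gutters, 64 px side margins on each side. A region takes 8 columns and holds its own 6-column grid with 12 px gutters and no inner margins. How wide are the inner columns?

114 px

Take off 128 px of margins, leaving 1032 px.
11 columns + 10 gutters: 11c + 10·24 = 1032.
11c = 1032 − 240 = 792, so c = 72 px.
8-column span = 8·72 + 7·24 = 744 px.
6 columns + 5 gutters: 6d + 5·12 = 744.
6d = 744 − 60 = 684, so d = 114 px.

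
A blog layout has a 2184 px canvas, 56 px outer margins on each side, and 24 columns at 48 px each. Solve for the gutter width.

40 px

Take off 112 px of margins, leaving 2072 px.
24·48 + 23g = 2072 → 23g = 920 → g = 40 px.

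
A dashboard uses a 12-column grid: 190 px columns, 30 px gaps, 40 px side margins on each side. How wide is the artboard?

2690 px

Total width: 2·40 + 12·190 + 11·30 = 2690 px.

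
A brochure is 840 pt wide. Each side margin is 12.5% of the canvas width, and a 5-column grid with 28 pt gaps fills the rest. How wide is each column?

103.6 pt

840 × (1 − 2·12.5%) = 840 × 75% = 630 pt for the columns.
5 columns + 4 gaps: 5c + 4·28 = 630.
5c = 630 − 112 = 518, so c = 103.6 pt.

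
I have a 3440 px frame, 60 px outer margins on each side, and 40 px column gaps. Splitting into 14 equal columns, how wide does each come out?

200 px

Subtract both margins: 3440 − 2·60 = 3320 px.
Subtracting 13 column gaps of 40 leaves 2800 for 14 columns, so c = 200 px.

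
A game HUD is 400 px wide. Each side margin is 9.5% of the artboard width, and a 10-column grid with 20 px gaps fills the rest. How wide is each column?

14.4 px

Margins: 9.5% × 400 = 38 px each, so content = 400 − 76 = 324 px.
10c + 9·20 = 324 → 10c = 144 → c = 14.4 px.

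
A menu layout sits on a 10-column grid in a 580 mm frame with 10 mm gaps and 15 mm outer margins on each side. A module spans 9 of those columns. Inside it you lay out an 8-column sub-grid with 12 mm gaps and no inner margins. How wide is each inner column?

Take off 30 mm of margins, leaving 550 mm.
550 − 9·10 = 460; ÷10 gives c = 46 mm.
Span of 9: 9·46 + 8·10 = 414 + 80 = 494 mm.
8d + 7·12 = 494 → 8d = 410 → d = 51.25 mm.

51.25 mm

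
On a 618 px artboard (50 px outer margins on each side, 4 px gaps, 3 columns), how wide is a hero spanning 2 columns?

344 px

Take off 100 px of margins, leaving 518 px.
3c + 2·4 = 518 → 3c = 510 → c = 170 px.
2 columns plus 1 gap: 340 + 4 = 344 px.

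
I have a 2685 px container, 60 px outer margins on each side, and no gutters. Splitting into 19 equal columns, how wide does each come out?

135 px

Inside the margins: 2685 − 120 = 2565 px.
2565 / 19 = 135 px per column.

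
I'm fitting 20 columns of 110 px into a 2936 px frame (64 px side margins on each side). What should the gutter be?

Take off 128 px of margins, leaving 2808 px.
Columns use 2200 px, leaving 608 px across 19 gutters = 32 px each.

32 px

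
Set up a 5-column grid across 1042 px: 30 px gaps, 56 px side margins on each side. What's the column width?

162 px

Take off 112 px of margins, leaving 930 px.
5c + 4·30 = 930 → 5c = 810 → c = 162 px.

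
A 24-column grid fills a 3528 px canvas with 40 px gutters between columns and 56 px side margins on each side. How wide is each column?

Content width = 3528 − 2·56 = 3416 px.
Subtracting 23 gutters of 40 leaves 2496 for 24 columns, so c = 104 px.

104 px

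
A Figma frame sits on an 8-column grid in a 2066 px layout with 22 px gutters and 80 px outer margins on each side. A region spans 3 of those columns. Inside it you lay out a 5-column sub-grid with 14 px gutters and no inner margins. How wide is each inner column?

129 px

Subtract both margins: 2066 − 2·80 = 1906 px.
8c + 7·22 = 1906 → 8c = 1752 → c = 219 px.
Span of 3: 3·219 + 2·22 = 657 + 44 = 701 px.
5 columns + 4 gutters: 5d + 4·14 = 701.
5d = 701 − 56 = 645, so d = 129 px.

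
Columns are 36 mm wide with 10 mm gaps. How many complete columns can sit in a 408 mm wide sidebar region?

k columns need k·36 + (k−1)·10 = k·46 − 10.
k·46 − 10 ≤ 408 → k ≤ 418 / 46 ≈ 9.09, so k = 9.

9 columns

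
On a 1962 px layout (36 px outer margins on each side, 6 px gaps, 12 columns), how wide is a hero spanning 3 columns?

Inside the margins: 1962 − 72 = 1890 px.
1890 − 11·6 = 1824; ÷12 gives c = 152 px.
3-column span = 3·152 + 2·6 = 468 px.

468 px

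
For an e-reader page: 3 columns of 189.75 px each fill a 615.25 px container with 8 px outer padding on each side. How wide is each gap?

15 px

Subtract both margins: 615.25 − 2·8 = 599.25 px.
3 columns take 3·189.75 = 569.25 px; remaining 30 splits into 2 gaps.
g = 30 / 2 = 15 px.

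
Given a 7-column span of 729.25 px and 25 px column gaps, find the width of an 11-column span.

1160.25 px

7c + 6·25 = 729.25 → 7c = 579.25 → c = 82.75 px.
Span of 11: 11·82.75 + 10·25 = 910.25 + 250 = 1160.25 px.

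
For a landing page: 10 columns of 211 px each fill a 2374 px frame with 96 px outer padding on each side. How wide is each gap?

8 px

Take off 192 px of margins, leaving 2182 px.
10·211 + 9g = 2182 → 9g = 72 → g = 8 px.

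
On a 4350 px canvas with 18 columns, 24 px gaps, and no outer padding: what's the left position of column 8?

18 columns + 17 gaps: 18c + 17·24 = 4350.
18c = 4350 − 408 = 3942, so c = 219 px.
No margin, so column 8 starts at 7·(column + gutter) = 7·243 = 1701 px.

1701 px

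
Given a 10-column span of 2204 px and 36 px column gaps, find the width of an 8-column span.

10 columns + 9 column gaps: 10c + 9·36 = 2204.
10c = 2204 − 324 = 1880, so c = 188 px.
8-column span = 8·188 + 7·36 = 1756 px.

1756 px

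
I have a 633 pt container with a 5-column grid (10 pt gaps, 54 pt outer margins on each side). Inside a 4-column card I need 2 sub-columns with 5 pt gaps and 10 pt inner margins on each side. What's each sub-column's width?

196.5 pt

Outer content = 633 − 2·54 = 525 pt.
5 columns + 4 gaps: 5c + 4·10 = 525.
5c = 525 − 40 = 485, so c = 97 pt.
Span of 4: 4·97 + 3·10 = 388 + 30 = 418 pt.
Inner content = 418 − 2·10 = 398 pt.
2 columns + 1 gap: 2d + 1·5 = 398.
2d = 398 − 5 = 393, so d = 196.5 pt.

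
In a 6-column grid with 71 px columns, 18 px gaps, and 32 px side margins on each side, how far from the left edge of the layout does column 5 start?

388 px

Column 5 starts at margin + 4·(column + gutter) = 32 + 4·89 = 388 px.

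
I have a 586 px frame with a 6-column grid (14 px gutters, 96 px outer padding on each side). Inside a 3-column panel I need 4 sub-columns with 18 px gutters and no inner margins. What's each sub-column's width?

34 px

Inside the margins: 586 − 192 = 394 px.
Subtracting 5 gutters of 14 leaves 324 for 6 columns, so c = 54 px.
3-column span = 3·54 + 2·14 = 190 px.
190 − 3·18 = 136; ÷4 gives d = 34 px.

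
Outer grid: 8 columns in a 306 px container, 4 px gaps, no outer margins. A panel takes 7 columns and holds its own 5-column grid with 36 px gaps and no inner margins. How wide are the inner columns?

Subtracting 7 gaps of 4 leaves 278 for 8 columns, so c = 34.75 px.
7 columns plus 6 gaps: 243.25 + 24 = 267.25 px.
5d + 4·36 = 267.25 → 5d = 123.25 → d = 24.65 px.

24.65 px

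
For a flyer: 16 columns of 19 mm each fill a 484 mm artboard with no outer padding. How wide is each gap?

16 columns take 16·19 = 304 mm; remaining 180 splits into 15 gaps.
g = 180 / 15 = 12 mm.

12 mm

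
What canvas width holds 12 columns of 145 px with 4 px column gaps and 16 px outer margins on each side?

Canvas = 2·16 + 12·145 + 11·4 = 32 + 1740 + 44 = 1816 px.

1816 px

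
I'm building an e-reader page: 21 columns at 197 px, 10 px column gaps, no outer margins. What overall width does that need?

4337 px

Summing: 4137 + 200 = 4337 px.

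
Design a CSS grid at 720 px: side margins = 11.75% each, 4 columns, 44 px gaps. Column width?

104.7 px

Margins: 11.75% × 720 = 84.6 px each, so content = 720 − 169.2 = 550.8 px.
4 columns + 3 gaps: 4c + 3·44 = 550.8.
4c = 550.8 − 132 = 418.8, so c = 104.7 px.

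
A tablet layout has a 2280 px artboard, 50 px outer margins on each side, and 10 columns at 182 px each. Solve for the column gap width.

40 px

Inside the margins: 2280 − 100 = 2180 px.
10 columns take 10·182 = 1820 px; remaining 360 splits into 9 column gaps.
g = 360 / 9 = 40 px.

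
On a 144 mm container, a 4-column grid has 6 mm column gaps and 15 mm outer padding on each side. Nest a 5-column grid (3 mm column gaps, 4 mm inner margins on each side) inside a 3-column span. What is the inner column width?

Take off 30 mm of margins, leaving 114 mm.
4c + 3·6 = 114 → 4c = 96 → c = 24 mm.
3 columns plus 2 column gaps: 72 + 12 = 84 mm.
Inner content = 84 − 2·4 = 76 mm.
5d + 4·3 = 76 → 5d = 64 → d = 12.8 mm.

12.8 mm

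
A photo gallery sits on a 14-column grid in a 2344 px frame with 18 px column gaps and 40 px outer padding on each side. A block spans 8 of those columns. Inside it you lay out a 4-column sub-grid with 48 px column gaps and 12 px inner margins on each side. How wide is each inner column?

Inside the margins: 2344 − 80 = 2264 px.
14c + 13·18 = 2264 → 14c = 2030 → c = 145 px.
8-column span = 8·145 + 7·18 = 1286 px.
Inner content = 1286 − 2·12 = 1262 px.
4d + 3·48 = 1262 → 4d = 1118 → d = 279.5 px.

279.5 px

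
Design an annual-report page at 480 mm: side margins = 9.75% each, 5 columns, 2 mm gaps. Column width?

75.68 mm

Each margin = 9.75% of 480 = 46.8 mm; content = 480 − 2·46.8 = 386.4 mm.
5c + 4·2 = 386.4 → 5c = 378.4 → c = 75.68 mm.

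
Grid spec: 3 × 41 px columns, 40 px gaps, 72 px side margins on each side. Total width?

347 px

Adding margins, columns and gutters: 144 + 123 + 80 = 347 px.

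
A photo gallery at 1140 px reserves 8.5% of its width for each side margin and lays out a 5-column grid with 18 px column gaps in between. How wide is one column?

174.84 px

1140 × (1 − 2·8.5%) = 1140 × 83% = 946.2 px for the columns.
5 columns + 4 column gaps: 5c + 4·18 = 946.2.
5c = 946.2 − 72 = 874.2, so c = 174.84 px.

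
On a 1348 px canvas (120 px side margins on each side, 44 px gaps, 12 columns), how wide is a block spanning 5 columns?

Content width = 1348 − 2·120 = 1108 px.
12 columns + 11 gaps: 12c + 11·44 = 1108.
12c = 1108 − 484 = 624, so c = 52 px.
5 columns plus 4 gaps: 260 + 176 = 436 px.

436 px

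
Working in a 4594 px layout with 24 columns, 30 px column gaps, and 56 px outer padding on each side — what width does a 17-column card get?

3166 px

Subtract both margins: 4594 − 2·56 = 4482 px.
4482 − 23·30 = 3792; ÷24 gives c = 158 px.
Span of 17: 17·158 + 16·30 = 2686 + 480 = 3166 px.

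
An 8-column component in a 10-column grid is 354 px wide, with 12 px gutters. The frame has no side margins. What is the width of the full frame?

445.5 px

354 − 7·12 = 270; ÷8 gives c = 33.75 px.
Frame = 10·33.75 + 9·12 = 337.5 + 108 = 445.5 px.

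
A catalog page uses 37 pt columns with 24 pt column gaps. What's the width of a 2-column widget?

Span of 2: 2·37 + 1·24 = 74 + 24 = 98 pt.

98 pt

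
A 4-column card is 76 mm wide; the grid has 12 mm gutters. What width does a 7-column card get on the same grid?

4c + 3·12 = 76 → 4c = 40 → c = 10 mm.
Span of 7: 7·10 + 6·12 = 70 + 72 = 142 mm.

142 mm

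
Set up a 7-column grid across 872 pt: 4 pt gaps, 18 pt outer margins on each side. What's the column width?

116 pt

Take off 36 pt of margins, leaving 836 pt.
Subtracting 6 gaps of 4 leaves 812 for 7 columns, so c = 116 pt.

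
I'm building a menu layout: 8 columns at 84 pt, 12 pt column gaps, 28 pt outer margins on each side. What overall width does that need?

812 pt

Total width: 2·28 + 8·84 + 7·12 = 812 pt.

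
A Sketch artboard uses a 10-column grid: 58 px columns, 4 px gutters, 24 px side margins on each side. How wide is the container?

Total width: 2·24 + 10·58 + 9·4 = 664 px.

664 px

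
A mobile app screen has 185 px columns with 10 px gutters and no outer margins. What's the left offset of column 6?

975 px

Each column+gutter stride is 195 px; with no margin, 5 of them is 975 px.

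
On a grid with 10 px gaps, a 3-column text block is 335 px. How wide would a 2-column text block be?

220 px

Subtracting 2 gaps of 10 leaves 315 for 3 columns, so c = 105 px.
Span of 2: 2·105 + 1·10 = 210 + 10 = 220 px.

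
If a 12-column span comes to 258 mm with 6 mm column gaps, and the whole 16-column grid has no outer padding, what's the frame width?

258 − 11·6 = 192; ÷12 gives c = 16 mm.
Summing: 256 + 90 = 346 mm.

346 mm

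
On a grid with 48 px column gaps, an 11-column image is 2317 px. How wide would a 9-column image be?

11c + 10·48 = 2317 → 11c = 1837 → c = 167 px.
9 columns plus 8 column gaps: 1503 + 384 = 1887 px.

1887 px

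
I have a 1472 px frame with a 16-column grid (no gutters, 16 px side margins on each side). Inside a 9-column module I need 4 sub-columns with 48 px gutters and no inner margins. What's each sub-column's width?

166.5 px

Outer content = 1472 − 2·16 = 1440 px.
With no gutters, each column is 1440/16 = 90 px.
With no gutters, 9 columns span 9·90 = 810 px.
4 columns + 3 gutters: 4d + 3·48 = 810.
4d = 810 − 144 = 666, so d = 166.5 px.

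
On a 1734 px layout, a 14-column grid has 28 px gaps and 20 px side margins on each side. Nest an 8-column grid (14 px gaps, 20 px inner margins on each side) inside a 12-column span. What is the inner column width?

163.75 px

Take off 40 px of margins, leaving 1694 px.
14c + 13·28 = 1694 → 14c = 1330 → c = 95 px.
12 columns plus 11 gaps: 1140 + 308 = 1448 px.
Inner content = 1448 − 2·20 = 1408 px.
8d + 7·14 = 1408 → 8d = 1310 → d = 163.75 px.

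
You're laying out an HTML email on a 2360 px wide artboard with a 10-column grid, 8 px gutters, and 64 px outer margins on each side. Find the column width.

Take off 128 px of margins, leaving 2232 px.
10c + 9·8 = 2232 → 10c = 2160 → c = 216 px.

216 px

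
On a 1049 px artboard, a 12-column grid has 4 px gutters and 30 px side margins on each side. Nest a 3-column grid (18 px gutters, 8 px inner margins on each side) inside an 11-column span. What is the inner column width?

284.75 px

Outer content = 1049 − 2·30 = 989 px.
12 columns + 11 gutters: 12c + 11·4 = 989.
12c = 989 − 44 = 945, so c = 78.75 px.
11-column span = 11·78.75 + 10·4 = 906.25 px.
Inner content = 906.25 − 2·8 = 890.25 px.
3d + 2·18 = 890.25 → 3d = 854.25 → d = 284.75 px.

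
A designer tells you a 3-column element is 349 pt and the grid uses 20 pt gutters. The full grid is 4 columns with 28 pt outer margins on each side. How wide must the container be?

528 pt

349 − 2·20 = 309; ÷3 gives c = 103 pt.
Adding margins, columns and gutters: 56 + 412 + 60 = 528 pt.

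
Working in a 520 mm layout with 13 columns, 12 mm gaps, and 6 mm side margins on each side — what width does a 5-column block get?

188 mm

Subtract both margins: 520 − 2·6 = 508 mm.
Subtracting 12 gaps of 12 leaves 364 for 13 columns, so c = 28 mm.
Span of 5: 5·28 + 4·12 = 140 + 48 = 188 mm.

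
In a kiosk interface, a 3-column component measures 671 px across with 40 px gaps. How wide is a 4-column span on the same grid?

908 px

3 columns + 2 gaps: 3c + 2·40 = 671.
3c = 671 − 80 = 591, so c = 197 px.
4-column span = 4·197 + 3·40 = 908 px.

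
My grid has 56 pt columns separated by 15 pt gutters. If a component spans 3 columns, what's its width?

198 pt

Span of 3: 3·56 + 2·15 = 168 + 30 = 198 pt.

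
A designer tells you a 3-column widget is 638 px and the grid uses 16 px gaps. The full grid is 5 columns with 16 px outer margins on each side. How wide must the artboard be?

Subtracting 2 gaps of 16 leaves 606 for 3 columns, so c = 202 px.
Adding margins, columns and gutters: 32 + 1010 + 64 = 1106 px.

1106 px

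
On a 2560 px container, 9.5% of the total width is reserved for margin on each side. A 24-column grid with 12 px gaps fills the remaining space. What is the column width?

74.9 px

Margins: 9.5% × 2560 = 243.2 px each, so content = 2560 − 486.4 = 2073.6 px.
Subtracting 23 gaps of 12 leaves 1797.6 for 24 columns, so c = 74.9 px.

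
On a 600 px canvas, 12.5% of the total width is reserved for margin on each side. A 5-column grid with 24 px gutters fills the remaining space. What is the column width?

600 × (1 − 2·12.5%) = 600 × 75% = 450 px for the columns.
5 columns + 4 gutters: 5c + 4·24 = 450.
5c = 450 − 96 = 354, so c = 70.8 px.

70.8 px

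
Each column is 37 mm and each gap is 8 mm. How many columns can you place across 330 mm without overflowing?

7 columns

k columns need k·37 + (k−1)·8 = k·45 − 8.
k·45 − 8 ≤ 330 → k ≤ 338 / 45 ≈ 7.51, so k = 7.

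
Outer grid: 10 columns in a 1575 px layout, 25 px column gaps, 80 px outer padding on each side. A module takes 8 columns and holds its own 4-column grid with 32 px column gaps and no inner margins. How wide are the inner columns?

257.75 px

Subtract both margins: 1575 − 2·80 = 1415 px.
10c + 9·25 = 1415 → 10c = 1190 → c = 119 px.
Span of 8: 8·119 + 7·25 = 952 + 175 = 1127 px.
4 columns + 3 column gaps: 4d + 3·32 = 1127.
4d = 1127 − 96 = 1031, so d = 257.75 px.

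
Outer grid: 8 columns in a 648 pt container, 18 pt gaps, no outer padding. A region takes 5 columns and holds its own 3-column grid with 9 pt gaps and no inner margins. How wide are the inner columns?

8 columns + 7 gaps: 8c + 7·18 = 648.
8c = 648 − 126 = 522, so c = 65.25 pt.
5 columns plus 4 gaps: 326.25 + 72 = 398.25 pt.
3d + 2·9 = 398.25 → 3d = 380.25 → d = 126.75 pt.

126.75 pt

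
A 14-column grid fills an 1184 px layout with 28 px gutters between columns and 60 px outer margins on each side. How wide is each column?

50 px

Content width = 1184 − 2·60 = 1064 px.
14 columns + 13 gutters: 14c + 13·28 = 1064.
14c = 1064 − 364 = 700, so c = 50 px.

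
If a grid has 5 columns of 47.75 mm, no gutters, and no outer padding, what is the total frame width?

Frame = 5·47.75 = 238.75 = 238.75 mm.

238.75 mm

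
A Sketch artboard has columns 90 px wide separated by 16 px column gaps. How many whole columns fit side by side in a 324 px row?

3 columns

Each extra column adds 90 + 16 = 106 px.
(324 + 16) / 106 = 3.21, so 3 columns fit.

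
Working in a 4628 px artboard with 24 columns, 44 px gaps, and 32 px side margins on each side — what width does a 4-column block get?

724 px

Content width = 4628 − 2·32 = 4564 px.
4564 − 23·44 = 3552; ÷24 gives c = 148 px.
Span of 4: 4·148 + 3·44 = 592 + 132 = 724 px.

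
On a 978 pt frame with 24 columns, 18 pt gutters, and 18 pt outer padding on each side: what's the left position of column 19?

738 pt

Inside the margins: 978 − 36 = 942 pt.
942 − 23·18 = 528; ÷24 gives c = 22 pt.
Column 19 starts at margin + 18·(column + gutter) = 18 + 18·40 = 738 pt.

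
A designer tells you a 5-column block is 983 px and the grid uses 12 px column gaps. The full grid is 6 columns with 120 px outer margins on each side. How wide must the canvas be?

5c + 4·12 = 983 → 5c = 935 → c = 187 px.
Total width: 2·120 + 6·187 + 5·12 = 1422 px.

1422 px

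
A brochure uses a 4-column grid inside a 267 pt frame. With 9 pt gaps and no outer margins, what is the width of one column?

60 pt

Subtracting 3 gaps of 9 leaves 240 for 4 columns, so c = 60 pt.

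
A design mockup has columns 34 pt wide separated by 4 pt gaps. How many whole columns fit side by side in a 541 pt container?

14 columns: 14·34 + 13·4 = 528 pt ≤ 541.
15 columns: 566 pt > 541. So 14.

14 columns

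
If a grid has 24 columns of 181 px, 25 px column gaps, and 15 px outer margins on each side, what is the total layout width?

4949 px

Total width: 2·15 + 24·181 + 23·25 = 4949 px.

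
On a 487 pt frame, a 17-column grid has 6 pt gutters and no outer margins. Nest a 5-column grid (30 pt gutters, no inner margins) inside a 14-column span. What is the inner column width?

17 columns + 16 gutters: 17c + 16·6 = 487.
17c = 487 − 96 = 391, so c = 23 pt.
Span of 14: 14·23 + 13·6 = 322 + 78 = 400 pt.
400 − 4·30 = 280; ÷5 gives d = 56 pt.

56 pt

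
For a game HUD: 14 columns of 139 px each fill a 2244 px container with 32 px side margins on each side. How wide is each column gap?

Take off 64 px of margins, leaving 2180 px.
14 columns take 14·139 = 1946 px; remaining 234 splits into 13 column gaps.
g = 234 / 13 = 18 px.

18 px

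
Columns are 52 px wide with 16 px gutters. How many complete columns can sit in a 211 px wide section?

3 columns: 3·52 + 2·16 = 188 px ≤ 211.
4 columns: 256 px > 211. So 3.

3 columns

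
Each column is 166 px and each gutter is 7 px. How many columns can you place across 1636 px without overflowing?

Each extra column adds 166 + 7 = 173 px.
(1636 + 7) / 173 = 9.50, so 9 columns fit.

9 columns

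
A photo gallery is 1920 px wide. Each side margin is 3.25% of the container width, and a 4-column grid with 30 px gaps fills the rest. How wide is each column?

426.3 px

1920 × (1 − 2·3.25%) = 1920 × 93.5% = 1795.2 px for the columns.
4c + 3·30 = 1795.2 → 4c = 1705.2 → c = 426.3 px.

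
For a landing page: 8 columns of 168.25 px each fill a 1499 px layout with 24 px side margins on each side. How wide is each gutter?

Subtract both margins: 1499 − 2·24 = 1451 px.
Columns use 1346 px, leaving 105 px across 7 gutters = 15 px each.

15 px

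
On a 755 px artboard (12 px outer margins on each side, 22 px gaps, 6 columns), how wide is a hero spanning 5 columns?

Take off 24 px of margins, leaving 731 px.
731 − 5·22 = 621; ÷6 gives c = 103.5 px.
5 columns plus 4 gaps: 517.5 + 88 = 605.5 px.

605.5 px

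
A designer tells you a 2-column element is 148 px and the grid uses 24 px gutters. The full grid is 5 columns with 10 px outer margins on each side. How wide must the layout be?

2 columns + 1 gutter: 2c + 1·24 = 148.
2c = 148 − 24 = 124, so c = 62 px.
Adding margins, columns and gutters: 20 + 310 + 96 = 426 px.

426 px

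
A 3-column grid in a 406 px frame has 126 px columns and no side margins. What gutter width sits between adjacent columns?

14 px

Columns use 378 px, leaving 28 px across 2 gutters = 14 px each.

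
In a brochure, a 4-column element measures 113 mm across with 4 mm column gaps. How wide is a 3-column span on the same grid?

4c + 3·4 = 113 → 4c = 101 → c = 25.25 mm.
3 columns plus 2 column gaps: 75.75 + 8 = 83.75 mm.

83.75 mm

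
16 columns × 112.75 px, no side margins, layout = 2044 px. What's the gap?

16 px

Columns use 1804 px, leaving 240 px across 15 gaps = 16 px each.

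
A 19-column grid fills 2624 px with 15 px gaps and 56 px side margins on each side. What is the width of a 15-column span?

1980 px

Inside the margins: 2624 − 112 = 2512 px.
19 columns + 18 gaps: 19c + 18·15 = 2512.
19c = 2512 − 270 = 2242, so c = 118 px.
15 columns plus 14 gaps: 1770 + 210 = 1980 px.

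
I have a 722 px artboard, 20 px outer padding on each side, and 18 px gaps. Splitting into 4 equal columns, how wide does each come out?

157 px

Subtract both margins: 722 − 2·20 = 682 px.
682 − 3·18 = 628; ÷4 gives c = 157 px.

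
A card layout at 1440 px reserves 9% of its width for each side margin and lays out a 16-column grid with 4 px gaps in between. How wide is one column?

70.05 px

Margins: 9% × 1440 = 129.6 px each, so content = 1440 − 259.2 = 1180.8 px.
16c + 15·4 = 1180.8 → 16c = 1120.8 → c = 70.05 px.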